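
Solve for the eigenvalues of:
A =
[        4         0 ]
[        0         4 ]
λ = 4, 4

Solve det(A - λI) = 0. For a 2×2 matrix the characteristic equation is λ² - (trace)λ + det = 0.
trace(A) = a + d = 4 + 4 = 8.
det(A) = a*d - b*c = (4)*(4) - (0)*(0) = 16 - 0 = 16.
Characteristic equation: λ² - (8)λ + (16) = 0.
Discriminant = (8)² - 4*(16) = 64 - 64 = 0.
λ = (8 ± √0) / 2 = (8 ± 0) / 2 = 4, 4.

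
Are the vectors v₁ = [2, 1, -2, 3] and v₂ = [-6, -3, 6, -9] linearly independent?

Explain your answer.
No, linearly dependent (v₂ = -3·v₁)

Check whether there is a scalar k with v₂ = k·v₁.
Comparing components, k = -3 satisfies -3·[2, 1, -2, 3] = [-6, -3, 6, -9].
Since v₂ is a scalar multiple of v₁, the two vectors are linearly dependent.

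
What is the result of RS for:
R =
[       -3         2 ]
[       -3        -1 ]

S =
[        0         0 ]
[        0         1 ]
RS =
[        0         2 ]
[        0        -1 ]

Matrix multiplication: (RS)[i][j] = sum over k of R[i][k] * S[k][j].
  (RS)[0][0] = (-3)*(0) + (2)*(0) = 0
  (RS)[0][1] = (-3)*(0) + (2)*(1) = 2
  (RS)[1][0] = (-3)*(0) + (-1)*(0) = 0
  (RS)[1][1] = (-3)*(0) + (-1)*(1) = -1
RS =
[        0         2 ]
[        0        -1 ]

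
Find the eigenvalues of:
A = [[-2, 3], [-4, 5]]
λ = 1, 2

Solve det(A - λI) = 0. For a 2×2 matrix this is λ² - (trace)λ + det = 0.
trace(A) = -2 + 5 = 3.
det(A) = (-2)*(5) - (3)*(-4) = -10 + 12 = 2.
Characteristic equation: λ² - (3)λ + (2) = 0.
Discriminant: (3)² - 4*(2) = 9 - 8 = 1.
Roots: λ = (3 ± √1) / 2 = 1, 2.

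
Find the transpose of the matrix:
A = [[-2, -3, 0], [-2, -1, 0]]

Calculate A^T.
[[-2, -2], [-3, -1], [0, 0]]

The transpose sends entry (i,j) to (j,i); rows become columns.
Row 0 of A: [-2, -3, 0] -> column 0 of A^T.
Row 1 of A: [-2, -1, 0] -> column 1 of A^T.
A^T = [[-2, -2], [-3, -1], [0, 0]]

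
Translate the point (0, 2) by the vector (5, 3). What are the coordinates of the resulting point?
(5, 5)

Translation by (5, 3):
x' = 0 + 5 = 5
y' = 2 + 3 = 5
Homogeneous matrix: [[1, 0, 5], [0, 1, 3], [0, 0, 1]]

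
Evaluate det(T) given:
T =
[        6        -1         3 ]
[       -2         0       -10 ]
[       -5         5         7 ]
det(T) = 206

Expand along row 0 (cofactor expansion): det(T) = a*(e*i - f*h) - b*(d*i - f*g) + c*(d*h - e*g), where the 3×3 is [[a, b, c], [d, e, f], [g, h, i]].
Minor M_00 = (0)*(7) - (-10)*(5) = 0 + 50 = 50.
Minor M_01 = (-2)*(7) - (-10)*(-5) = -14 - 50 = -64.
Minor M_02 = (-2)*(5) - (0)*(-5) = -10 - 0 = -10.
det(T) = (6)*(50) - (-1)*(-64) + (3)*(-10) = 300 - 64 - 30 = 206.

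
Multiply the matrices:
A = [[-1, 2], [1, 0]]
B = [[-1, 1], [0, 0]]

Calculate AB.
[[1, -1], [-1, 1]]

Each entry (i,j) of AB = sum over k of A[i][k]*B[k][j].
(AB)[0][0] = (-1)*(-1) + (2)*(0) = 1
(AB)[0][1] = (-1)*(1) + (2)*(0) = -1
(AB)[1][0] = (1)*(-1) + (0)*(0) = -1
(AB)[1][1] = (1)*(1) + (0)*(0) = 1
AB = [[1, -1], [-1, 1]]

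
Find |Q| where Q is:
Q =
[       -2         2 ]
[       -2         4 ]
det(Q) = -4

For a 2×2 matrix [[a, b], [c, d]], det = a*d - b*c.
det(Q) = (-2)*(4) - (2)*(-2) = -8 + 4 = -4.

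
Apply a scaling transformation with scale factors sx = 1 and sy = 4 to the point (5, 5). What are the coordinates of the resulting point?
(5, 20)

Scaling matrix:
[[1, 0], [0, 4]]
Result: (5 × 1, 5 × 4) = (5, 20)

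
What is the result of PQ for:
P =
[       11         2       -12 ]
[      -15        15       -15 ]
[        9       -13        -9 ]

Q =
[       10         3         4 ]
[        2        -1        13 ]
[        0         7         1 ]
PQ =
[      114       -53        58 ]
[     -120      -165       120 ]
[       64       -23      -142 ]

Matrix multiplication: (PQ)[i][j] = sum over k of P[i][k] * Q[k][j].
  (PQ)[0][0] = (11)*(10) + (2)*(2) + (-12)*(0) = 114
  (PQ)[0][1] = (11)*(3) + (2)*(-1) + (-12)*(7) = -53
  (PQ)[0][2] = (11)*(4) + (2)*(13) + (-12)*(1) = 58
  (PQ)[1][0] = (-15)*(10) + (15)*(2) + (-15)*(0) = -120
  (PQ)[1][1] = (-15)*(3) + (15)*(-1) + (-15)*(7) = -165
  (PQ)[1][2] = (-15)*(4) + (15)*(13) + (-15)*(1) = 120
  (PQ)[2][0] = (9)*(10) + (-13)*(2) + (-9)*(0) = 64
  (PQ)[2][1] = (9)*(3) + (-13)*(-1) + (-9)*(7) = -23
  (PQ)[2][2] = (9)*(4) + (-13)*(13) + (-9)*(1) = -142
PQ =
[      114       -53        58 ]
[     -120      -165       120 ]
[       64       -23      -142 ]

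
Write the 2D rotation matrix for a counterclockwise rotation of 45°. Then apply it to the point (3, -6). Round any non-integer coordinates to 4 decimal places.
R = [[√2/2, -√2/2], [√2/2, √2/2]]; R·(3, -6) = (6.3640, -2.1213)

Rotation matrix formula: R(θ) = [[cos θ, -sin θ], [sin θ, cos θ]]
For θ = 45°:
cos(45°) = √2/2
sin(45°) = √2/2
R = [[√2/2, -√2/2], [√2/2, √2/2]]
Apply to (3, -6): [√2/2·3 + (-√2/2)·-6, √2/2·3 + √2/2·-6] = (6.3640, -2.1213)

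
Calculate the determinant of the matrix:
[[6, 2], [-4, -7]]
-34

For a 2×2 matrix [[a, b], [c, d]], det = ad - bc
det = (6)(-7) - (2)(-4) = -42 - -8 = -34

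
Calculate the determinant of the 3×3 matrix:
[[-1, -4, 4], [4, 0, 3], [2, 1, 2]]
27

Expansion along first row:
det = -1·det([[0,3],[1,2]]) - -4·det([[4,3],[2,2]]) + 4·det([[4,0],[2,1]])
    = -1·(0·2 - 3·1) - -4·(4·2 - 3·2) + 4·(4·1 - 0·2)
    = -1·-3 - -4·2 + 4·4
    = 3 + 8 + 16 = 27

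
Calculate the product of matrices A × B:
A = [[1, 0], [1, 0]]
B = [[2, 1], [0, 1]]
[[2, 1], [2, 1]]

Matrix multiplication:
C[0][0] = 1×2 + 0×0 = 2
C[0][1] = 1×1 + 0×1 = 1
C[1][0] = 1×2 + 0×0 = 2
C[1][1] = 1×1 + 0×1 = 1
Result: [[2, 1], [2, 1]]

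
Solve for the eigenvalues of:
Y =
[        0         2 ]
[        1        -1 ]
λ = -2, 1

Solve det(Y - λI) = 0. For a 2×2 matrix the characteristic equation is λ² - (trace)λ + det = 0.
trace(Y) = a + d = 0 - 1 = -1.
det(Y) = a*d - b*c = (0)*(-1) - (2)*(1) = 0 - 2 = -2.
Characteristic equation: λ² - (-1)λ + (-2) = 0.
Discriminant = (-1)² - 4*(-2) = 1 + 8 = 9.
λ = (-1 ± √9) / 2 = (-1 ± 3) / 2 = -2, 1.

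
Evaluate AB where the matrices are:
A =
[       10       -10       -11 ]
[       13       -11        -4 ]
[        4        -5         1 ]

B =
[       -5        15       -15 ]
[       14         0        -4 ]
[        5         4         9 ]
AB =
[     -245       106      -209 ]
[     -239       179      -187 ]
[      -85        64       -31 ]

Matrix multiplication: (AB)[i][j] = sum over k of A[i][k] * B[k][j].
  (AB)[0][0] = (10)*(-5) + (-10)*(14) + (-11)*(5) = -245
  (AB)[0][1] = (10)*(15) + (-10)*(0) + (-11)*(4) = 106
  (AB)[0][2] = (10)*(-15) + (-10)*(-4) + (-11)*(9) = -209
  (AB)[1][0] = (13)*(-5) + (-11)*(14) + (-4)*(5) = -239
  (AB)[1][1] = (13)*(15) + (-11)*(0) + (-4)*(4) = 179
  (AB)[1][2] = (13)*(-15) + (-11)*(-4) + (-4)*(9) = -187
  (AB)[2][0] = (4)*(-5) + (-5)*(14) + (1)*(5) = -85
  (AB)[2][1] = (4)*(15) + (-5)*(0) + (1)*(4) = 64
  (AB)[2][2] = (4)*(-15) + (-5)*(-4) + (1)*(9) = -31
AB =
[     -245       106      -209 ]
[     -239       179      -187 ]
[      -85        64       -31 ]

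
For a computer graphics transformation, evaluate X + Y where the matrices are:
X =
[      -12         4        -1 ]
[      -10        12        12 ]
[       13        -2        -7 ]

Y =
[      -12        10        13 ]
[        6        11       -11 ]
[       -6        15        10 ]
X + Y =
[      -24        14        12 ]
[       -4        23         1 ]
[        7        13         3 ]

Matrix addition is elementwise: (X+Y)[i][j] = X[i][j] + Y[i][j].
  (X+Y)[0][0] = (-12) + (-12) = -24
  (X+Y)[0][1] = (4) + (10) = 14
  (X+Y)[0][2] = (-1) + (13) = 12
  (X+Y)[1][0] = (-10) + (6) = -4
  (X+Y)[1][1] = (12) + (11) = 23
  (X+Y)[1][2] = (12) + (-11) = 1
  (X+Y)[2][0] = (13) + (-6) = 7
  (X+Y)[2][1] = (-2) + (15) = 13
  (X+Y)[2][2] = (-7) + (10) = 3
X + Y =
[      -24        14        12 ]
[       -4        23         1 ]
[        7        13         3 ]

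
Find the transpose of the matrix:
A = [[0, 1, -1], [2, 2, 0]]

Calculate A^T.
[[0, 2], [1, 2], [-1, 0]]

The transpose sends entry (i,j) to (j,i); rows become columns.
Row 0 of A: [0, 1, -1] -> column 0 of A^T.
Row 1 of A: [2, 2, 0] -> column 1 of A^T.
A^T = [[0, 2], [1, 2], [-1, 0]]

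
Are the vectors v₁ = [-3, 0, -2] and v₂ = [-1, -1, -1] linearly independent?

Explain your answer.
Yes, linearly independent

Two vectors are linearly dependent iff one is a scalar multiple of the other.
No single scalar k satisfies v₂ = k·v₁ (the ratios of corresponding entries disagree), so v₁ and v₂ are linearly independent.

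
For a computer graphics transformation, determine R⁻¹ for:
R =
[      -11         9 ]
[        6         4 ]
det(R) = -98
R⁻¹ =
[    -2/49      9/98 ]
[     3/49     11/98 ]

For a 2×2 matrix R = [[a, b], [c, d]] with det(R) ≠ 0, R⁻¹ = (1/det(R)) * [[d, -b], [-c, a]].
det(R) = (-11)*(4) - (9)*(6) = -44 - 54 = -98.
R⁻¹ = (1/-98) * [[4, -9], [-6, -11]].
Dividing each entry by -98 and reducing:
R⁻¹ =
[    -2/49      9/98 ]
[     3/49     11/98 ]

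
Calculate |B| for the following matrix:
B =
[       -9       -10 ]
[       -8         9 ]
det(B) = -161

For a 2×2 matrix [[a, b], [c, d]], det = a*d - b*c.
det(B) = (-9)*(9) - (-10)*(-8) = -81 - 80 = -161.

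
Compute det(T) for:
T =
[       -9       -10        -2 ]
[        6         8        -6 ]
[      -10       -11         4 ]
det(T) = -82

Expand along row 0 (cofactor expansion): det(T) = a*(e*i - f*h) - b*(d*i - f*g) + c*(d*h - e*g), where the 3×3 is [[a, b, c], [d, e, f], [g, h, i]].
Minor M_00 = (8)*(4) - (-6)*(-11) = 32 - 66 = -34.
Minor M_01 = (6)*(4) - (-6)*(-10) = 24 - 60 = -36.
Minor M_02 = (6)*(-11) - (8)*(-10) = -66 + 80 = 14.
det(T) = (-9)*(-34) - (-10)*(-36) + (-2)*(14) = 306 - 360 - 28 = -82.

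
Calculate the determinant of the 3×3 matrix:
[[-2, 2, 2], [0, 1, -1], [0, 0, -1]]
2

Expansion along first row:
det = -2·det([[1,-1],[0,-1]]) - 2·det([[0,-1],[0,-1]]) + 2·det([[0,1],[0,0]])
    = -2·(1·-1 - -1·0) - 2·(0·-1 - -1·0) + 2·(0·0 - 1·0)
    = -2·-1 - 2·0 + 2·0
    = 2 + 0 + 0 = 2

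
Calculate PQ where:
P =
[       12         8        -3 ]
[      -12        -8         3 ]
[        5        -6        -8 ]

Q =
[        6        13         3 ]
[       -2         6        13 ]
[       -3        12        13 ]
PQ =
[       65       168       101 ]
[      -65      -168      -101 ]
[       66       -67      -167 ]

Matrix multiplication: (PQ)[i][j] = sum over k of P[i][k] * Q[k][j].
  (PQ)[0][0] = (12)*(6) + (8)*(-2) + (-3)*(-3) = 65
  (PQ)[0][1] = (12)*(13) + (8)*(6) + (-3)*(12) = 168
  (PQ)[0][2] = (12)*(3) + (8)*(13) + (-3)*(13) = 101
  (PQ)[1][0] = (-12)*(6) + (-8)*(-2) + (3)*(-3) = -65
  (PQ)[1][1] = (-12)*(13) + (-8)*(6) + (3)*(12) = -168
  (PQ)[1][2] = (-12)*(3) + (-8)*(13) + (3)*(13) = -101
  (PQ)[2][0] = (5)*(6) + (-6)*(-2) + (-8)*(-3) = 66
  (PQ)[2][1] = (5)*(13) + (-6)*(6) + (-8)*(12) = -67
  (PQ)[2][2] = (5)*(3) + (-6)*(13) + (-8)*(13) = -167
PQ =
[       65       168       101 ]
[      -65      -168      -101 ]
[       66       -67      -167 ]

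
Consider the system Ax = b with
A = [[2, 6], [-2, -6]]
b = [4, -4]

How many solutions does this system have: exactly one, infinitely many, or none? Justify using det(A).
Infinitely many solutions

det(A) = (2)*(-6) - (6)*(-2) = 0, so A is singular (column 2 is 3 times column 1).
b = [4, -4] = 2 * column 1 of A, so b lies in the column space of A.
A singular matrix whose right-hand side is in its column space gives a 1-parameter family of solutions — infinitely many.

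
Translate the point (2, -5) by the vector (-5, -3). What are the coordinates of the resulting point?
(-3, -8)

Translation by (-5, -3):
x' = 2 + -5 = -3
y' = -5 + -3 = -8
Homogeneous matrix: [[1, 0, -5], [0, 1, -3], [0, 0, 1]]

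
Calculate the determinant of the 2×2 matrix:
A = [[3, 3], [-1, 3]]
12

For A = [[a, b], [c, d]], det(A) = a*d - b*c.
det(A) = (3)*(3) - (3)*(-1) = 9 - -3 = 12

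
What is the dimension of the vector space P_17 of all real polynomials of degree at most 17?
Dimension = 18

A polynomial of degree at most 17 can be written as a₀ + a₁x + a₂x² + … + a_17x^17, with 18 free coefficients a₀, …, a_17.
The set {1, x, x², …, x^17} is a basis: it spans P_17 (every such polynomial is a linear combination of these) and is linearly independent (a polynomial is zero iff all its coefficients are zero).
Therefore dim(P_17) = 17 + 1 = 18.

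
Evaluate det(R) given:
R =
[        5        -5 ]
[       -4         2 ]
det(R) = -10

For a 2×2 matrix [[a, b], [c, d]], det = a*d - b*c.
det(R) = (5)*(2) - (-5)*(-4) = 10 - 20 = -10.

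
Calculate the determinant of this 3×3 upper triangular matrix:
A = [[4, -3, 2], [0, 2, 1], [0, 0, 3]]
24

The determinant of a triangular matrix is the product of its diagonal entries (the off-diagonal entries above the diagonal do not affect it).
det(A) = (4) * (2) * (3) = 24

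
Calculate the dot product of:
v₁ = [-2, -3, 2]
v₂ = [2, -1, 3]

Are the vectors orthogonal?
5, No

The dot product is the sum of products of corresponding components.
v₁·v₂ = (-2)*(2) + (-3)*(-1) + (2)*(3) = -4 + 3 + 6 = 5.
Two vectors are orthogonal iff their dot product is 0; here the dot product is 5, so the vectors are not orthogonal.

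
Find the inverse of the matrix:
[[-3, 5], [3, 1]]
[[-1/18, 5/18], [1/6, 1/6]]

For [[a,b],[c,d]], inverse = (1/det)·[[d,-b],[-c,a]]
det = -3·1 - 5·3 = -18
Inverse = (1/-18)·[[1, -5], [-3, -3]]
        = [[-1/18, 5/18], [1/6, 1/6]]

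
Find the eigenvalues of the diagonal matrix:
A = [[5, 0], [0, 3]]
λ₁ = 5, λ₂ = 3

The characteristic polynomial of A is det(A - λI) = (5 - λ)(3 - λ) = 0.
The roots are λ = 5 and λ = 3, so the eigenvalues are the diagonal entries.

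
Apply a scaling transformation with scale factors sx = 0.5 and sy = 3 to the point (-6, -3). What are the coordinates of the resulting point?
(-3.0, -9)

Scaling matrix:
[[0.50, 0], [0, 3]]
Result: (-6 × 0.5, -3 × 3) = (-3.0, -9)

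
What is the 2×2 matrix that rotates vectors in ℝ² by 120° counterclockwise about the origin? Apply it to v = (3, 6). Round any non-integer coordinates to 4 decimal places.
R = [[-1/2, -√3/2], [√3/2, -1/2]]; R·v = (-6.6962, -0.4019)

A counterclockwise rotation by angle θ in ℝ² has matrix R(θ) = [[cos θ, -sin θ], [sin θ, cos θ]].
For θ = 120°: cos θ = -1/2, sin θ = √3/2.
R(120°) = [[-1/2, -√3/2], [√3/2, -1/2]].
R·v = [-1/2·3 + (-√3/2)·6, √3/2·3 + -1/2·6] = (-6.6962, -0.4019).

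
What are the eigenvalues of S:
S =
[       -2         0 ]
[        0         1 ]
λ = -2, 1

Solve det(S - λI) = 0. For a 2×2 matrix the characteristic equation is λ² - (trace)λ + det = 0.
trace(S) = a + d = -2 + 1 = -1.
det(S) = a*d - b*c = (-2)*(1) - (0)*(0) = -2 - 0 = -2.
Characteristic equation: λ² - (-1)λ + (-2) = 0.
Discriminant = (-1)² - 4*(-2) = 1 + 8 = 9.
λ = (-1 ± √9) / 2 = (-1 ± 3) / 2 = -2, 1.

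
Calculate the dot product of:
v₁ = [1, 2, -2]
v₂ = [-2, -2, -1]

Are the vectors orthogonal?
-4, No

The dot product is the sum of products of corresponding components.
v₁·v₂ = (1)*(-2) + (2)*(-2) + (-2)*(-1) = -2 - 4 + 2 = -4.
Two vectors are orthogonal iff their dot product is 0; here the dot product is -4, so the vectors are not orthogonal.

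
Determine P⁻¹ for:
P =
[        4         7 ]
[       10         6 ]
det(P) = -46
P⁻¹ =
[    -3/23      7/46 ]
[     5/23     -2/23 ]

For a 2×2 matrix P = [[a, b], [c, d]] with det(P) ≠ 0, P⁻¹ = (1/det(P)) * [[d, -b], [-c, a]].
det(P) = (4)*(6) - (7)*(10) = 24 - 70 = -46.
P⁻¹ = (1/-46) * [[6, -7], [-10, 4]].
Dividing each entry by -46 and reducing:
P⁻¹ =
[    -3/23      7/46 ]
[     5/23     -2/23 ]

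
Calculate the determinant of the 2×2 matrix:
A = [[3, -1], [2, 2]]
8

For A = [[a, b], [c, d]], det(A) = a*d - b*c.
det(A) = (3)*(2) - (-1)*(2) = 6 - -2 = 8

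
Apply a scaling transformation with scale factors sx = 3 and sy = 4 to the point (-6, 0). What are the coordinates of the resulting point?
(-18, 0)

Scaling matrix:
[[3, 0], [0, 4]]
Result: (-6 × 3, 0 × 4) = (-18, 0)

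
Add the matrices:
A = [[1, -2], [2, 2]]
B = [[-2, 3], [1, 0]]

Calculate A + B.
[[-1, 1], [3, 2]]

Add corresponding elements:
(1)+(-2)=-1
(-2)+(3)=1
(2)+(1)=3
(2)+(0)=2
A + B = [[-1, 1], [3, 2]]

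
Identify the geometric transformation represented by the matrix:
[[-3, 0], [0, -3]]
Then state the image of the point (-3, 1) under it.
uniform scaling by factor -3; image of (-3, 1) is (9, -3)

This is a diagonal matrix with equal entries -3, so it scales both axes by the same factor -3.
The matrix [[-3, 0], [0, -3]] represents: uniform scaling by factor -3.
Applying it to (-3, 1): [-3·-3 + 0·1, 0·-3 + -3·1] = (9, -3).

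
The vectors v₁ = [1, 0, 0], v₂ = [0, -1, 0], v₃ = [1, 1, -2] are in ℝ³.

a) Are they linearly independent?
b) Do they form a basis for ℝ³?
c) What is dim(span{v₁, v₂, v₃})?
Yes independent, yes basis, dim = 3

Stack v₁, v₂, v₃ as rows of a 3×3 matrix.
[[1, 0, 0]; [0, -1, 0]; [1, 1, -2]] is already lower triangular with nonzero diagonal entries (1, -1, -2), so its determinant is the product of the diagonal entries, det = (1)·(-1)·(-2) = 2 ≠ 0, and the rows are linearly independent.
Three linearly independent vectors in ℝ³ form a basis for ℝ³, so dim(span{v₁,v₂,v₃}) = 3.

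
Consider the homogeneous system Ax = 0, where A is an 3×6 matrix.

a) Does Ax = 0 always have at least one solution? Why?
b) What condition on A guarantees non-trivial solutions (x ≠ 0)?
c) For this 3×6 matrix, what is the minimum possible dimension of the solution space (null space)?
a) Yes, x = 0 is always a solution. b) When A has linearly dependent columns (rank < n). c) Minimum nullity = 3.

a) x = 0 satisfies A·0 = 0, so the zero vector is always a solution.
b) Non-trivial solutions exist iff the columns of A are linearly dependent, equivalently rank(A) < n (the number of columns).
c) By rank-nullity, rank(A) + nullity(A) = n = 6. Since A has only 3 rows, rank(A) ≤ 3, so nullity(A) ≥ 6 - 3 = 3.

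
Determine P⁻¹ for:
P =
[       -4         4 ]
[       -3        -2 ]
det(P) = 20
P⁻¹ =
[    -1/10      -1/5 ]
[     3/20      -1/5 ]

For a 2×2 matrix P = [[a, b], [c, d]] with det(P) ≠ 0, P⁻¹ = (1/det(P)) * [[d, -b], [-c, a]].
det(P) = (-4)*(-2) - (4)*(-3) = 8 + 12 = 20.
P⁻¹ = (1/20) * [[-2, -4], [3, -4]].
Dividing each entry by 20 and reducing:
P⁻¹ =
[    -1/10      -1/5 ]
[     3/20      -1/5 ]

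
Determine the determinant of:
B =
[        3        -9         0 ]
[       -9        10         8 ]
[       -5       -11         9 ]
det(B) = 165

Expand along row 0 (cofactor expansion): det(B) = a*(e*i - f*h) - b*(d*i - f*g) + c*(d*h - e*g), where the 3×3 is [[a, b, c], [d, e, f], [g, h, i]].
Minor M_00 = (10)*(9) - (8)*(-11) = 90 + 88 = 178.
Minor M_01 = (-9)*(9) - (8)*(-5) = -81 + 40 = -41.
Minor M_02 = (-9)*(-11) - (10)*(-5) = 99 + 50 = 149.
det(B) = (3)*(178) - (-9)*(-41) + (0)*(149) = 534 - 369 + 0 = 165.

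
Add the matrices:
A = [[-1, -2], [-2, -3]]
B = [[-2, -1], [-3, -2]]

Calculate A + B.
[[-3, -3], [-5, -5]]

Add corresponding elements:
(-1)+(-2)=-3
(-2)+(-1)=-3
(-2)+(-3)=-5
(-3)+(-2)=-5
A + B = [[-3, -3], [-5, -5]]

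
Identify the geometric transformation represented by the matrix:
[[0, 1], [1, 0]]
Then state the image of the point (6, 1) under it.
reflection across the line y = x; image of (6, 1) is (1, 6)

This is a symmetric orthogonal matrix with determinant -1, which characterizes a reflection in ℝ².
The matrix [[0, 1], [1, 0]] represents: reflection across the line y = x.
Applying it to (6, 1): [0·6 + 1·1, 1·6 + 0·1] = (1, 6).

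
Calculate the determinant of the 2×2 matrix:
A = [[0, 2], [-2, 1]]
4

For A = [[a, b], [c, d]], det(A) = a*d - b*c.
det(A) = (0)*(1) - (2)*(-2) = 0 - -4 = 4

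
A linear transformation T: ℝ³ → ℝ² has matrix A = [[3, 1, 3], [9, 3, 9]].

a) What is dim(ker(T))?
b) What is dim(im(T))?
dim(ker) = 2, dim(im) = 1

Observe that row 2 = 3 × row 1 (so the rows are linearly dependent).
Thus rank(A) = 1 (only one linearly independent row).
dim(im(T)) = rank(A) = 1.
By the rank-nullity theorem applied to T: ℝ³ → ℝ², rank(A) + nullity(A) = 3 (the domain dimension), so dim(ker(T)) = 3 - 1 = 2.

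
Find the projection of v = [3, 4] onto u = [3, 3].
[7/2, 7/2]

The projection of v onto u is proj_u(v) = ((v·u) / (u·u)) · u.
v·u = (3)*(3) + (4)*(3) = 21.
u·u = (3)*(3) + (3)*(3) = 18.
coefficient = 21 / 18 = 7/6.
proj_u(v) = 7/6 · [3, 3] = [7/2, 7/2].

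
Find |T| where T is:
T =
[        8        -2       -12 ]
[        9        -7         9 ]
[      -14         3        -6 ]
det(T) = 1116

Expand along row 0 (cofactor expansion): det(T) = a*(e*i - f*h) - b*(d*i - f*g) + c*(d*h - e*g), where the 3×3 is [[a, b, c], [d, e, f], [g, h, i]].
Minor M_00 = (-7)*(-6) - (9)*(3) = 42 - 27 = 15.
Minor M_01 = (9)*(-6) - (9)*(-14) = -54 + 126 = 72.
Minor M_02 = (9)*(3) - (-7)*(-14) = 27 - 98 = -71.
det(T) = (8)*(15) - (-2)*(72) + (-12)*(-71) = 120 + 144 + 852 = 1116.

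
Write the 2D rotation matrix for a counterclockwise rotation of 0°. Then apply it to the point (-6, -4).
R = [[1, 0], [0, 1]]; R·(-6, -4) = (-6, -4)

Rotation matrix formula: R(θ) = [[cos θ, -sin θ], [sin θ, cos θ]]
For θ = 0°:
cos(0°) = 1
sin(0°) = 0
R = [[1, 0], [0, 1]]
Apply to (-6, -4): [1·-6 + (0)·-4, 0·-6 + 1·-4] = (-6, -4)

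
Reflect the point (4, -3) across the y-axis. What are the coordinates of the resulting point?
(-4, -3)

Reflection across y-axis: (4, -3) → (-4, -3)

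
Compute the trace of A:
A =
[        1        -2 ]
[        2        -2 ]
tr(A) = 1 - 2 = -1

The trace of a square matrix is the sum of its diagonal entries.
Diagonal entries of A: A[0][0] = 1, A[1][1] = -2.
tr(A) = 1 - 2 = -1.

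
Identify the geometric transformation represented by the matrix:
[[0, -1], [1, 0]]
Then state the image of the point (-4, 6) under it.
rotation by 90° counterclockwise; image of (-4, 6) is (-6, -4)

This matches the form [[cos θ, -sin θ], [sin θ, cos θ]] of a rotation matrix; reading off cos θ and sin θ gives the angle.
The matrix [[0, -1], [1, 0]] represents: rotation by 90° counterclockwise.
Applying it to (-4, 6): [0·-4 + -1·6, 1·-4 + 0·6] = (-6, -4).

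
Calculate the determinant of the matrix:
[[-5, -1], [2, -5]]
27

For a 2×2 matrix [[a, b], [c, d]], det = ad - bc
det = (-5)(-5) - (-1)(2) = 25 - -2 = 27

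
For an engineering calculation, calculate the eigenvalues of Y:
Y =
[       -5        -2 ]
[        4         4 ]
λ = -4, 3

Solve det(Y - λI) = 0. For a 2×2 matrix the characteristic equation is λ² - (trace)λ + det = 0.
trace(Y) = a + d = -5 + 4 = -1.
det(Y) = a*d - b*c = (-5)*(4) - (-2)*(4) = -20 + 8 = -12.
Characteristic equation: λ² - (-1)λ + (-12) = 0.
Discriminant = (-1)² - 4*(-12) = 1 + 48 = 49.
λ = (-1 ± √49) / 2 = (-1 ± 7) / 2 = -4, 3.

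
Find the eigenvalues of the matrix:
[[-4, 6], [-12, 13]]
λ = 4 and λ = 5

Characteristic equation: det(A - λI) = 0
λ² - (trace)λ + (det) = 0
λ² - (9)λ + (20) = 0
λ² - 9λ + 20 = 0
Solving: λ = 4, 5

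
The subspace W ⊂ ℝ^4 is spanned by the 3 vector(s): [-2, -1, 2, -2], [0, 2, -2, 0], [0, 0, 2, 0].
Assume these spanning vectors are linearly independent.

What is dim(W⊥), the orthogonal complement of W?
dim(W⊥) = 1

For any subspace W of ℝ^n, dim(W) + dim(W⊥) = n (the whole-space dimension).
Here the given 3 vectors are linearly independent, so dim(W) = 3.
Thus dim(W⊥) = n - dim(W) = 4 - 3 = 1.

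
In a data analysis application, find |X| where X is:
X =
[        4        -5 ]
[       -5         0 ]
det(X) = -25

For a 2×2 matrix [[a, b], [c, d]], det = a*d - b*c.
det(X) = (4)*(0) - (-5)*(-5) = 0 - 25 = -25.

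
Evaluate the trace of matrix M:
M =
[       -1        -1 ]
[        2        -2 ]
tr(M) = -1 - 2 = -3

The trace of a square matrix is the sum of its diagonal entries.
Diagonal entries of M: M[0][0] = -1, M[1][1] = -2.
tr(M) = -1 - 2 = -3.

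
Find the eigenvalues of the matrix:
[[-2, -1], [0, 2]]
λ = -2 and λ = 2

Characteristic equation: det(A - λI) = 0
λ² - (trace)λ + (det) = 0
λ² - (0)λ + (-4) = 0
λ² - 0λ - 4 = 0
Solving: λ = -2, 2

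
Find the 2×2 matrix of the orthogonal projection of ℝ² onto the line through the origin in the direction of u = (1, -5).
[[1/26, -5/26], [-5/26, 25/26]]

The orthogonal projection onto the line spanned by a nonzero vector u = (a, b) has matrix P = (u uᵀ) / (uᵀ u) = (1/(a² + b²)) · [[a², ab], [ab, b²]].
Here u = (1, -5), so a² + b² = 1 + 25 = 26.
P = (1/26) · [[1, -5], [-5, 25]] = [[1/26, -5/26], [-5/26, 25/26]].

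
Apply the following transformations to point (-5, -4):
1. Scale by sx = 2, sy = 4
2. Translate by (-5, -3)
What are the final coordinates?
(-15, -19)

Step 1: Scale (-5, -4) by (sx, sy) = (2, 4) → (-10, -16)
Step 2: Translate by (-5, -3) → (-15, -19)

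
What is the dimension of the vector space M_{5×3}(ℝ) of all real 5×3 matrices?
Dimension = 15

A real 5×3 matrix is determined by its 5·3 = 15 independent entries.
A standard basis is {E_ij : 1 ≤ i ≤ 5, 1 ≤ j ≤ 3}, where E_ij has a 1 in position (i, j) and 0 elsewhere — there are 15 such matrices, and they are linearly independent and span M_{5×3}(ℝ).
Therefore dim(M_{5×3}(ℝ)) = 15.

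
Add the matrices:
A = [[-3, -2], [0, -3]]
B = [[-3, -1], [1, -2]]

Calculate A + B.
[[-6, -3], [1, -5]]

Add corresponding elements:
(-3)+(-3)=-6
(-2)+(-1)=-3
(0)+(1)=1
(-3)+(-2)=-5
A + B = [[-6, -3], [1, -5]]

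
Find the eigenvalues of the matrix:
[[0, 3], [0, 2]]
λ = 0 and λ = 2

Characteristic equation: det(A - λI) = 0
λ² - (trace)λ + (det) = 0
λ² - (2)λ + (0) = 0
λ² - 2λ + 0 = 0
Solving: λ = 0, 2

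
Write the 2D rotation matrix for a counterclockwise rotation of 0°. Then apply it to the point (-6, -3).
R = [[1, 0], [0, 1]]; R·(-6, -3) = (-6, -3)

Rotation matrix formula: R(θ) = [[cos θ, -sin θ], [sin θ, cos θ]]
For θ = 0°:
cos(0°) = 1
sin(0°) = 0
R = [[1, 0], [0, 1]]
Apply to (-6, -3): [1·-6 + (0)·-3, 0·-6 + 1·-3] = (-6, -3)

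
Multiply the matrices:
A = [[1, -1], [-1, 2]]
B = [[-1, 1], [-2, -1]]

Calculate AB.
[[1, 2], [-3, -3]]

Each entry (i,j) of AB = sum over k of A[i][k]*B[k][j].
(AB)[0][0] = (1)*(-1) + (-1)*(-2) = 1
(AB)[0][1] = (1)*(1) + (-1)*(-1) = 2
(AB)[1][0] = (-1)*(-1) + (2)*(-2) = -3
(AB)[1][1] = (-1)*(1) + (2)*(-1) = -3
AB = [[1, 2], [-3, -3]]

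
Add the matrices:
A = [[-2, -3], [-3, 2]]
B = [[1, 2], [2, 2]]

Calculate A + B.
[[-1, -1], [-1, 4]]

Add corresponding elements:
(-2)+(1)=-1
(-3)+(2)=-1
(-3)+(2)=-1
(2)+(2)=4
A + B = [[-1, -1], [-1, 4]]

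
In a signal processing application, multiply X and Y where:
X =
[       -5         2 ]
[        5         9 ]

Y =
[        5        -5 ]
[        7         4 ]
XY =
[      -11        33 ]
[       88        11 ]

Matrix multiplication: (XY)[i][j] = sum over k of X[i][k] * Y[k][j].
  (XY)[0][0] = (-5)*(5) + (2)*(7) = -11
  (XY)[0][1] = (-5)*(-5) + (2)*(4) = 33
  (XY)[1][0] = (5)*(5) + (9)*(7) = 88
  (XY)[1][1] = (5)*(-5) + (9)*(4) = 11
XY =
[      -11        33 ]
[       88        11 ]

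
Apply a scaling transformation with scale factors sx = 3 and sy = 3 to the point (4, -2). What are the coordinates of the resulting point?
(12, -6)

Scaling matrix:
[[3, 0], [0, 3]]
Result: (4 × 3, -2 × 3) = (12, -6)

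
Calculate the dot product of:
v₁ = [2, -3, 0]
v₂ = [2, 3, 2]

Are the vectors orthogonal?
-5, No

The dot product is the sum of products of corresponding components.
v₁·v₂ = (2)*(2) + (-3)*(3) + (0)*(2) = 4 - 9 + 0 = -5.
Two vectors are orthogonal iff their dot product is 0; here the dot product is -5, so the vectors are not orthogonal.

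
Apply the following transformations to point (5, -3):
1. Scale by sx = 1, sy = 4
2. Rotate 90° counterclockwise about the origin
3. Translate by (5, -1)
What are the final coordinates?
(17, 4)

Step 1: Scale → (5, -12)
Step 2: Rotate 90° → (12, 5)
Step 3: Translate → (17, 4)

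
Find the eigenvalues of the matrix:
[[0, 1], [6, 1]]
λ = -2 and λ = 3

Characteristic equation: det(A - λI) = 0
λ² - (trace)λ + (det) = 0
λ² - (1)λ + (-6) = 0
λ² - 1λ - 6 = 0
Solving: λ = -2, 3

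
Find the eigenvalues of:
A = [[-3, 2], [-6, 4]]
λ = 0, 1

Solve det(A - λI) = 0. For a 2×2 matrix this is λ² - (trace)λ + det = 0.
trace(A) = -3 + 4 = 1.
det(A) = (-3)*(4) - (2)*(-6) = -12 + 12 = 0.
Characteristic equation: λ² - (1)λ + (0) = 0.
Discriminant: (1)² - 4*(0) = 1 - 0 = 1.
Roots: λ = (1 ± √1) / 2 = 0, 1.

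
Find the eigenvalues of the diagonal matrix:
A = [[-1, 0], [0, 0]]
λ₁ = -1, λ₂ = 0

The characteristic polynomial of A is det(A - λI) = (-1 - λ)(0 - λ) = 0.
The roots are λ = -1 and λ = 0, so the eigenvalues are the diagonal entries.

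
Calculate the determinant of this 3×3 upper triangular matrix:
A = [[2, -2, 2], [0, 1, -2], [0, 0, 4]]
8

The determinant of a triangular matrix is the product of its diagonal entries (the off-diagonal entries above the diagonal do not affect it).
det(A) = (2) * (1) * (4) = 8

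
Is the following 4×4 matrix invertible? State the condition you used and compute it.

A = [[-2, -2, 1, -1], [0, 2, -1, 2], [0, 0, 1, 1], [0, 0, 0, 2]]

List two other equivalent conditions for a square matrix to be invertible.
Yes, invertible; det(A) = -8 ≠ 0. Equivalent conditions: rank(A) = 4; Ax = 0 has only the trivial solution; 0 is not an eigenvalue; the columns of A are linearly independent.

To check invertibility, compute det(A).
The given matrix is triangular, so det(A) equals the product of its diagonal entries = -8 ≠ 0.
Since det(A) ≠ 0, A is invertible.
Equivalent conditions for a square matrix A to be invertible:
- rank(A) = 4 (full rank).
- The homogeneous system Ax = 0 has only the trivial solution x = 0.
- 0 is not an eigenvalue of A.
- The columns (equivalently rows) of A are linearly independent.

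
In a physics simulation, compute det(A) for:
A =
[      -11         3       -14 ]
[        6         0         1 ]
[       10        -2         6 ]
det(A) = 68

Expand along row 0 (cofactor expansion): det(A) = a*(e*i - f*h) - b*(d*i - f*g) + c*(d*h - e*g), where the 3×3 is [[a, b, c], [d, e, f], [g, h, i]].
Minor M_00 = (0)*(6) - (1)*(-2) = 0 + 2 = 2.
Minor M_01 = (6)*(6) - (1)*(10) = 36 - 10 = 26.
Minor M_02 = (6)*(-2) - (0)*(10) = -12 - 0 = -12.
det(A) = (-11)*(2) - (3)*(26) + (-14)*(-12) = -22 - 78 + 168 = 68.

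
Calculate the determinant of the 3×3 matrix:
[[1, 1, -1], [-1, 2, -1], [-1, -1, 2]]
3

Expansion along first row:
det = 1·det([[2,-1],[-1,2]]) - 1·det([[-1,-1],[-1,2]]) + -1·det([[-1,2],[-1,-1]])
    = 1·(2·2 - -1·-1) - 1·(-1·2 - -1·-1) + -1·(-1·-1 - 2·-1)
    = 1·3 - 1·-3 + -1·3
    = 3 + 3 + -3 = 3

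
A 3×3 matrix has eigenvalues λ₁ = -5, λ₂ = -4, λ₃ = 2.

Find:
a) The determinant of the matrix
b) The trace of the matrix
det = 40, trace = -7

Two standard eigenvalue identities:
- det(A) equals the product of the eigenvalues (counted with multiplicity).
- trace(A) equals the sum of the eigenvalues.
det(A) = (-5)*(-4)*(2) = 40.
trace(A) = -5 - 4 + 2 = -7.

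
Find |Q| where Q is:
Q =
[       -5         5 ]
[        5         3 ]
det(Q) = -40

For a 2×2 matrix [[a, b], [c, d]], det = a*d - b*c.
det(Q) = (-5)*(3) - (5)*(5) = -15 - 25 = -40.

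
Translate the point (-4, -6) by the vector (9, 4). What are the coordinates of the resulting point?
(5, -2)

Translation by (9, 4):
x' = -4 + 9 = 5
y' = -6 + 4 = -2
Homogeneous matrix: [[1, 0, 9], [0, 1, 4], [0, 0, 1]]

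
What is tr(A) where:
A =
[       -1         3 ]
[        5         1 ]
tr(A) = -1 + 1 = 0

The trace of a square matrix is the sum of its diagonal entries.
Diagonal entries of A: A[0][0] = -1, A[1][1] = 1.
tr(A) = -1 + 1 = 0.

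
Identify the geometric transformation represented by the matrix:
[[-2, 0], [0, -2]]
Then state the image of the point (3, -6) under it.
uniform scaling by factor -2; image of (3, -6) is (-6, 12)

This is a diagonal matrix with equal entries -2, so it scales both axes by the same factor -2.
The matrix [[-2, 0], [0, -2]] represents: uniform scaling by factor -2.
Applying it to (3, -6): [-2·3 + 0·-6, 0·3 + -2·-6] = (-6, 12).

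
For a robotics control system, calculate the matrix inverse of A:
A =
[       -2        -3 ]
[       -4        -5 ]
det(A) = -2
A⁻¹ =
[      5/2      -3/2 ]
[       -2         1 ]

For a 2×2 matrix A = [[a, b], [c, d]] with det(A) ≠ 0, A⁻¹ = (1/det(A)) * [[d, -b], [-c, a]].
det(A) = (-2)*(-5) - (-3)*(-4) = 10 - 12 = -2.
A⁻¹ = (1/-2) * [[-5, 3], [4, -2]].
Dividing each entry by -2 and reducing:
A⁻¹ =
[      5/2      -3/2 ]
[       -2         1 ]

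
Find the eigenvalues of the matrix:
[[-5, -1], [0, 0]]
λ = -5 and λ = 0

Characteristic equation: det(A - λI) = 0
λ² - (trace)λ + (det) = 0
λ² - (-5)λ + (0) = 0
λ² + 5λ + 0 = 0
Solving: λ = -5, 0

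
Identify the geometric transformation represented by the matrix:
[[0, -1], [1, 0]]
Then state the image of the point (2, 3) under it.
rotation by 90° counterclockwise; image of (2, 3) is (-3, 2)

This matches the form [[cos θ, -sin θ], [sin θ, cos θ]] of a rotation matrix; reading off cos θ and sin θ gives the angle.
The matrix [[0, -1], [1, 0]] represents: rotation by 90° counterclockwise.
Applying it to (2, 3): [0·2 + -1·3, 1·2 + 0·3] = (-3, 2).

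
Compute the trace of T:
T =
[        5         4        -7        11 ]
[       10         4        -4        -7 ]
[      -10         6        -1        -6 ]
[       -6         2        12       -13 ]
tr(T) = 5 + 4 - 1 - 13 = -5

The trace of a square matrix is the sum of its diagonal entries.
Diagonal entries of T: T[0][0] = 5, T[1][1] = 4, T[2][2] = -1, T[3][3] = -13.
tr(T) = 5 + 4 - 1 - 13 = -5.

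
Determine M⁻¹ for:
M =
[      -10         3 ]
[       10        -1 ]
det(M) = -20
M⁻¹ =
[     1/20      3/20 ]
[      1/2       1/2 ]

For a 2×2 matrix M = [[a, b], [c, d]] with det(M) ≠ 0, M⁻¹ = (1/det(M)) * [[d, -b], [-c, a]].
det(M) = (-10)*(-1) - (3)*(10) = 10 - 30 = -20.
M⁻¹ = (1/-20) * [[-1, -3], [-10, -10]].
Dividing each entry by -20 and reducing:
M⁻¹ =
[     1/20      3/20 ]
[      1/2       1/2 ]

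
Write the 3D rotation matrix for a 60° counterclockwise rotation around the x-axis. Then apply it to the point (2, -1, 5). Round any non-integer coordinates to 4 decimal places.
R = [[1, 0, 0], [0, 1/2, -√3/2], [0, √3/2, 1/2]]; R·(2, -1, 5) = (2.0000, -4.8301, 1.6340)

Rotation matrix for 60° around x-axis:
cos(60°) = 1/2, sin(60°) = √3/2
R = [[1, 0, 0], [0, 1/2, -√3/2], [0, √3/2, 1/2]]
Apply to (2, -1, 5): R·[2, -1, 5]ᵀ = (2.0000, -4.8301, 1.6340)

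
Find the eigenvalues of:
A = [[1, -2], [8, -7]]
λ = -3, -3

Solve det(A - λI) = 0. For a 2×2 matrix this is λ² - (trace)λ + det = 0.
trace(A) = 1 - 7 = -6.
det(A) = (1)*(-7) - (-2)*(8) = -7 + 16 = 9.
Characteristic equation: λ² - (-6)λ + (9) = 0.
Discriminant: (-6)² - 4*(9) = 36 - 36 = 0.
Roots: λ = (-6 ± √0) / 2 = -3, -3.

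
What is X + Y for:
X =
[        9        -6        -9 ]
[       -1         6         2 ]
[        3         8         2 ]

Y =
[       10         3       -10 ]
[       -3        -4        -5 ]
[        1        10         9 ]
X + Y =
[       19        -3       -19 ]
[       -4         2        -3 ]
[        4        18        11 ]

Matrix addition is elementwise: (X+Y)[i][j] = X[i][j] + Y[i][j].
  (X+Y)[0][0] = (9) + (10) = 19
  (X+Y)[0][1] = (-6) + (3) = -3
  (X+Y)[0][2] = (-9) + (-10) = -19
  (X+Y)[1][0] = (-1) + (-3) = -4
  (X+Y)[1][1] = (6) + (-4) = 2
  (X+Y)[1][2] = (2) + (-5) = -3
  (X+Y)[2][0] = (3) + (1) = 4
  (X+Y)[2][1] = (8) + (10) = 18
  (X+Y)[2][2] = (2) + (9) = 11
X + Y =
[       19        -3       -19 ]
[       -4         2        -3 ]
[        4        18        11 ]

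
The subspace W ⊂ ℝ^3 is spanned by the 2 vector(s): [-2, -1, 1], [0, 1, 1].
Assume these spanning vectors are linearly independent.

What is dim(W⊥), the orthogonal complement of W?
dim(W⊥) = 1

For any subspace W of ℝ^n, dim(W) + dim(W⊥) = n (the whole-space dimension).
Here the given 2 vectors are linearly independent, so dim(W) = 2.
Thus dim(W⊥) = n - dim(W) = 3 - 2 = 1.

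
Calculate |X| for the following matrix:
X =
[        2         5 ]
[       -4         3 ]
det(X) = 26

For a 2×2 matrix [[a, b], [c, d]], det = a*d - b*c.
det(X) = (2)*(3) - (5)*(-4) = 6 + 20 = 26.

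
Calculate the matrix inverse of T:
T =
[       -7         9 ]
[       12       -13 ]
det(T) = -17
T⁻¹ =
[    13/17      9/17 ]
[    12/17      7/17 ]

For a 2×2 matrix T = [[a, b], [c, d]] with det(T) ≠ 0, T⁻¹ = (1/det(T)) * [[d, -b], [-c, a]].
det(T) = (-7)*(-13) - (9)*(12) = 91 - 108 = -17.
T⁻¹ = (1/-17) * [[-13, -9], [-12, -7]].
Dividing each entry by -17 and reducing:
T⁻¹ =
[    13/17      9/17 ]
[    12/17      7/17 ]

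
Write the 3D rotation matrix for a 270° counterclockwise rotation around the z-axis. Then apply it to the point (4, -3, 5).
R = [[0, 1, 0], [-1, 0, 0], [0, 0, 1]]; R·(4, -3, 5) = (-3, -4, 5)

Rotation matrix for 270° around z-axis:
cos(270°) = 0, sin(270°) = -1
R = [[0, 1, 0], [-1, 0, 0], [0, 0, 1]]
Apply to (4, -3, 5): R·[4, -3, 5]ᵀ = (-3, -4, 5)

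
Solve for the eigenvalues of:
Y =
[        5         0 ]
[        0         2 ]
λ = 2, 5

Solve det(Y - λI) = 0. For a 2×2 matrix the characteristic equation is λ² - (trace)λ + det = 0.
trace(Y) = a + d = 5 + 2 = 7.
det(Y) = a*d - b*c = (5)*(2) - (0)*(0) = 10 - 0 = 10.
Characteristic equation: λ² - (7)λ + (10) = 0.
Discriminant = (7)² - 4*(10) = 49 - 40 = 9.
λ = (7 ± √9) / 2 = (7 ± 3) / 2 = 2, 5.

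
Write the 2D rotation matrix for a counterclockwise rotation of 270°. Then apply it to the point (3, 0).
R = [[0, 1], [-1, 0]]; R·(3, 0) = (0, -3)

Rotation matrix formula: R(θ) = [[cos θ, -sin θ], [sin θ, cos θ]]
For θ = 270°:
cos(270°) = 0
sin(270°) = -1
R = [[0, 1], [-1, 0]]
Apply to (3, 0): [0·3 + (1)·0, -1·3 + 0·0] = (0, -3)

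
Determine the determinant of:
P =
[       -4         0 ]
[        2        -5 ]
det(P) = 20

For a 2×2 matrix [[a, b], [c, d]], det = a*d - b*c.
det(P) = (-4)*(-5) - (0)*(2) = 20 - 0 = 20.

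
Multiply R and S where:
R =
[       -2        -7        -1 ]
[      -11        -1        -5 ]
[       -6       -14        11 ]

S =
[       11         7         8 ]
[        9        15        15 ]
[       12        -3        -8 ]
RS =
[      -97      -116      -113 ]
[     -190       -77       -63 ]
[      -60      -285      -346 ]

Matrix multiplication: (RS)[i][j] = sum over k of R[i][k] * S[k][j].
  (RS)[0][0] = (-2)*(11) + (-7)*(9) + (-1)*(12) = -97
  (RS)[0][1] = (-2)*(7) + (-7)*(15) + (-1)*(-3) = -116
  (RS)[0][2] = (-2)*(8) + (-7)*(15) + (-1)*(-8) = -113
  (RS)[1][0] = (-11)*(11) + (-1)*(9) + (-5)*(12) = -190
  (RS)[1][1] = (-11)*(7) + (-1)*(15) + (-5)*(-3) = -77
  (RS)[1][2] = (-11)*(8) + (-1)*(15) + (-5)*(-8) = -63
  (RS)[2][0] = (-6)*(11) + (-14)*(9) + (11)*(12) = -60
  (RS)[2][1] = (-6)*(7) + (-14)*(15) + (11)*(-3) = -285
  (RS)[2][2] = (-6)*(8) + (-14)*(15) + (11)*(-8) = -346
RS =
[      -97      -116      -113 ]
[     -190       -77       -63 ]
[      -60      -285      -346 ]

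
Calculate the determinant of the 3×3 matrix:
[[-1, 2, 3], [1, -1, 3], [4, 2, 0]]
48

Expansion along first row:
det = -1·det([[-1,3],[2,0]]) - 2·det([[1,3],[4,0]]) + 3·det([[1,-1],[4,2]])
    = -1·(-1·0 - 3·2) - 2·(1·0 - 3·4) + 3·(1·2 - -1·4)
    = -1·-6 - 2·-12 + 3·6
    = 6 + 24 + 18 = 48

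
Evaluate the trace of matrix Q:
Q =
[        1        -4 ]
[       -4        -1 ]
tr(Q) = 1 - 1 = 0

The trace of a square matrix is the sum of its diagonal entries.
Diagonal entries of Q: Q[0][0] = 1, Q[1][1] = -1.
tr(Q) = 1 - 1 = 0.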